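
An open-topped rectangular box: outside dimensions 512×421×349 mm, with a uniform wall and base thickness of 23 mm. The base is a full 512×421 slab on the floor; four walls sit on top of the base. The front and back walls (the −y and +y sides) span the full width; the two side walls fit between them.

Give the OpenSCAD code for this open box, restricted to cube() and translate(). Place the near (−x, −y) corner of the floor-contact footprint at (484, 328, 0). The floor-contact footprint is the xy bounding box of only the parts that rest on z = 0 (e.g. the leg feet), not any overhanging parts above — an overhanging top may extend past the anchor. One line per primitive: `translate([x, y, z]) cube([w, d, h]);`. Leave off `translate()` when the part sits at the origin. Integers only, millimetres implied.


translate([484, 328, 0]) cube([512, 421, 23]);
translate([484, 328, 23]) cube([512, 23, 326]);
translate([484, 726, 23]) cube([512, 23, 326]);
translate([484, 351, 23]) cube([23, 375, 326]);
translate([973, 351, 23]) cube([23, 375, 326]);


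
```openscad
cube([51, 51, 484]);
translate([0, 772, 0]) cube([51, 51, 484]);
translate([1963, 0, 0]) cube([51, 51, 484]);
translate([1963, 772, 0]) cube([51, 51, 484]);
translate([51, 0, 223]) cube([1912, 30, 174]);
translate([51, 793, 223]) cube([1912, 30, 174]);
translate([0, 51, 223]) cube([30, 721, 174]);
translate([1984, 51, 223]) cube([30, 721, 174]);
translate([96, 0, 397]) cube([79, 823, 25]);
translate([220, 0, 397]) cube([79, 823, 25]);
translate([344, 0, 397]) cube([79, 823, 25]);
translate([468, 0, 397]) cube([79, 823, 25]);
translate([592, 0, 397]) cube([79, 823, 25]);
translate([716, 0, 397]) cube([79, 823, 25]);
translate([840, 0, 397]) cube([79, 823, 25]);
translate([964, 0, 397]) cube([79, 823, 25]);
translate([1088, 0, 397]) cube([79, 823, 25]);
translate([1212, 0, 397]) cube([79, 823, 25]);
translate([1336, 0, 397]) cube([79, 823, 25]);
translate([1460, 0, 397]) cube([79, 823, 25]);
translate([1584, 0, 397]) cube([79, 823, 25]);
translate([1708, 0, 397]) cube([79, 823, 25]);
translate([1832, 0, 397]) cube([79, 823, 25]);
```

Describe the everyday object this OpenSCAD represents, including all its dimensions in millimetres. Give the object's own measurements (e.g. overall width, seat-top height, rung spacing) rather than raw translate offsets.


A bed frame 2014 mm long (x) by 823 mm wide (y). Four 51×51 mm corner posts, 484 mm tall, at the corners of the footprint. Four rails of 30 mm thickness and 174 mm height run between adjacent posts with their undersides at z = 223 mm, their outer faces flush with the outside of the frame (the two x-running rails run between the posts' inner faces; the two y-running rails run between the posts' inner faces). 15 slats, each 79 mm wide (x) and 25 mm thick, lie across the top of the two x-running rails, running the full 823 mm width of the frame in y; along x they sit between the end posts with a 45 mm gap after the −x posts and between neighbouring slats, leaving 52 mm before the +x posts.


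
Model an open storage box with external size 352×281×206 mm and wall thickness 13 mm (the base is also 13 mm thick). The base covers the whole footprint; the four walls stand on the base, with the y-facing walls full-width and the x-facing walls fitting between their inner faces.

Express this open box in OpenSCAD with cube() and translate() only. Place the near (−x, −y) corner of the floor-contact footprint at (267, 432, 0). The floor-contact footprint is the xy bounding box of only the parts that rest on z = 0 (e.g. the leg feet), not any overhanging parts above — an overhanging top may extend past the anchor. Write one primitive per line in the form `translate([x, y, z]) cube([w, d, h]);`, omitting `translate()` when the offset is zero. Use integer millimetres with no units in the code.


translate([267, 432, 0]) cube([352, 281, 13]);
translate([267, 432, 13]) cube([352, 13, 193]);
translate([267, 700, 13]) cube([352, 13, 193]);
translate([267, 445, 13]) cube([13, 255, 193]);
translate([606, 445, 13]) cube([13, 255, 193]);


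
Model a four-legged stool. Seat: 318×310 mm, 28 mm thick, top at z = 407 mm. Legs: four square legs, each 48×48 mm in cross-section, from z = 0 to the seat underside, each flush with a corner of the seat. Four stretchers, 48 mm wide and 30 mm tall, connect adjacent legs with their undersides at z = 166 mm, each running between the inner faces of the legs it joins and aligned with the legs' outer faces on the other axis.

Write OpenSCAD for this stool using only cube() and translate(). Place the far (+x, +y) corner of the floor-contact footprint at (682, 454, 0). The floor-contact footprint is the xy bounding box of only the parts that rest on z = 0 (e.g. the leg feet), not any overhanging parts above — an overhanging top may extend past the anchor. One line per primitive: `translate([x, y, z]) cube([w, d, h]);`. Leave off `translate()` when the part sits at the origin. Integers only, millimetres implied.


// leg_h = 407 - 28 = 379
// stretcher span = 318 - 2*48 = 222
translate([364, 144, 379]) cube([318, 310, 28]);
translate([364, 144, 0]) cube([48, 48, 379]);
translate([634, 144, 0]) cube([48, 48, 379]);
translate([364, 406, 0]) cube([48, 48, 379]);
translate([634, 406, 0]) cube([48, 48, 379]);
translate([412, 144, 166]) cube([222, 48, 30]);
translate([412, 406, 166]) cube([222, 48, 30]);
translate([364, 192, 166]) cube([48, 214, 30]);
translate([634, 192, 166]) cube([48, 214, 30]);


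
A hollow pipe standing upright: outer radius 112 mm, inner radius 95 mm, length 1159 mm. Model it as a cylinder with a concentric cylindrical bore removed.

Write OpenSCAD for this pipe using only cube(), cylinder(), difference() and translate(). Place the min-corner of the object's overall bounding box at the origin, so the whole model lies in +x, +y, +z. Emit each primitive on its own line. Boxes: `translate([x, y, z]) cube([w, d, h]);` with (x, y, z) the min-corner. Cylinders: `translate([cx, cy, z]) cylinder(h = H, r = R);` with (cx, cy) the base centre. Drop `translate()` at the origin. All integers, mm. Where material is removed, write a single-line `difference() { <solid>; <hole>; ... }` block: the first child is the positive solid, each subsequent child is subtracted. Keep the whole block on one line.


difference() { translate([112, 112, 0]) cylinder(h = 1159, r = 112); translate([112, 112, 0]) cylinder(h = 1159, r = 95); }


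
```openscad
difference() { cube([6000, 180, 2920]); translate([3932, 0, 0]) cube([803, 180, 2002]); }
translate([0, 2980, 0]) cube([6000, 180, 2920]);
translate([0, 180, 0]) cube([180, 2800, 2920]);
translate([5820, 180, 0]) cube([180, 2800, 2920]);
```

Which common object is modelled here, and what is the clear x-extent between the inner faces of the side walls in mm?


A single room. The interior width is 5640 mm.

Four walls enclosing a rectangle with a door in the front wall — a room. Outside width 6000 minus two 180 mm walls gives 5640 mm.


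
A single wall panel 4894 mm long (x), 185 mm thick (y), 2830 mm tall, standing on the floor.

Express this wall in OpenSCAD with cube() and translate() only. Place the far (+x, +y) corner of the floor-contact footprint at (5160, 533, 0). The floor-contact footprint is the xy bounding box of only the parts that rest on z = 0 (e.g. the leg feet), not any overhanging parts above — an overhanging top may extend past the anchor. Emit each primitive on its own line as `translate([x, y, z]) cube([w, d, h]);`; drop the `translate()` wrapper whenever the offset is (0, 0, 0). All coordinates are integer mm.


translate([266, 348, 0]) cube([4894, 185, 2830]);


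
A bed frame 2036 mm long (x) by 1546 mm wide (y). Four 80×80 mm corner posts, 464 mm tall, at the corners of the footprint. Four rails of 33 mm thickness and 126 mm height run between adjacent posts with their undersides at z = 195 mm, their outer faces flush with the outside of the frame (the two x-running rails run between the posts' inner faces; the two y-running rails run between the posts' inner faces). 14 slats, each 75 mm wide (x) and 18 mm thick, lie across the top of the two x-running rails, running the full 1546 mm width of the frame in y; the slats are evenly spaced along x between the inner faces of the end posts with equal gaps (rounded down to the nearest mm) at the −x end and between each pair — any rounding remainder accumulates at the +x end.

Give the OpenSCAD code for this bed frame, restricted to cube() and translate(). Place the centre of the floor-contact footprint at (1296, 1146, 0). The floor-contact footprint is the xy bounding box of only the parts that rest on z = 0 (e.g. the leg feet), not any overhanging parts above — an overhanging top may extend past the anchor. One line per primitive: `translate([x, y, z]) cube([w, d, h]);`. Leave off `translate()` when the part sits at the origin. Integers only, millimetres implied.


translate([278, 373, 0]) cube([80, 80, 464]);
translate([278, 1839, 0]) cube([80, 80, 464]);
translate([2234, 373, 0]) cube([80, 80, 464]);
translate([2234, 1839, 0]) cube([80, 80, 464]);
translate([358, 373, 195]) cube([1876, 33, 126]);
translate([358, 1886, 195]) cube([1876, 33, 126]);
translate([278, 453, 195]) cube([33, 1386, 126]);
translate([2281, 453, 195]) cube([33, 1386, 126]);
translate([413, 373, 321]) cube([75, 1546, 18]);
translate([543, 373, 321]) cube([75, 1546, 18]);
translate([673, 373, 321]) cube([75, 1546, 18]);
translate([803, 373, 321]) cube([75, 1546, 18]);
translate([933, 373, 321]) cube([75, 1546, 18]);
translate([1063, 373, 321]) cube([75, 1546, 18]);
translate([1193, 373, 321]) cube([75, 1546, 18]);
translate([1323, 373, 321]) cube([75, 1546, 18]);
translate([1453, 373, 321]) cube([75, 1546, 18]);
translate([1583, 373, 321]) cube([75, 1546, 18]);
translate([1713, 373, 321]) cube([75, 1546, 18]);
translate([1843, 373, 321]) cube([75, 1546, 18]);
translate([1973, 373, 321]) cube([75, 1546, 18]);
translate([2103, 373, 321]) cube([75, 1546, 18]);


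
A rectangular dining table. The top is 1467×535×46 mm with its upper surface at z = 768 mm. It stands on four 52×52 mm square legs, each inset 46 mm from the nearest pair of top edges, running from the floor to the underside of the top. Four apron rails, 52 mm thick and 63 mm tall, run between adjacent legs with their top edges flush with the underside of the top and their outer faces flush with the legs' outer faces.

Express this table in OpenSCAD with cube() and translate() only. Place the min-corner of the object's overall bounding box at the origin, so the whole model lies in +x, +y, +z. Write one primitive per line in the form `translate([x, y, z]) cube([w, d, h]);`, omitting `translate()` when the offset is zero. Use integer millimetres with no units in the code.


translate([0, 0, 722]) cube([1467, 535, 46]);
translate([46, 46, 0]) cube([52, 52, 722]);
translate([1369, 46, 0]) cube([52, 52, 722]);
translate([46, 437, 0]) cube([52, 52, 722]);
translate([1369, 437, 0]) cube([52, 52, 722]);
translate([98, 46, 659]) cube([1271, 52, 63]);
translate([98, 437, 659]) cube([1271, 52, 63]);
translate([46, 98, 659]) cube([52, 339, 63]);
translate([1369, 98, 659]) cube([52, 339, 63]);


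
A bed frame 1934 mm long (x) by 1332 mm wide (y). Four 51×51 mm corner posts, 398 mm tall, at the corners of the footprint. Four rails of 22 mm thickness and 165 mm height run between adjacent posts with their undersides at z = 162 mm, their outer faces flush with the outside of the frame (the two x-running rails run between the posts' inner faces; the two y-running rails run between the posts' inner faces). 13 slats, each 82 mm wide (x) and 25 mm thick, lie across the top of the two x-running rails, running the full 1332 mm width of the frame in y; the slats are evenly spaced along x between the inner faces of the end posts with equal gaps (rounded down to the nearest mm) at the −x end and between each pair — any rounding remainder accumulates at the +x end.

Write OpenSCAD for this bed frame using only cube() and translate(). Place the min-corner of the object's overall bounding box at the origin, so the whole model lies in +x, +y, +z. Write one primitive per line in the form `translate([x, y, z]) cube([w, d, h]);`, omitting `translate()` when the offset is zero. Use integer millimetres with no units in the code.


cube([51, 51, 398]);
translate([0, 1281, 0]) cube([51, 51, 398]);
translate([1883, 0, 0]) cube([51, 51, 398]);
translate([1883, 1281, 0]) cube([51, 51, 398]);
translate([51, 0, 162]) cube([1832, 22, 165]);
translate([51, 1310, 162]) cube([1832, 22, 165]);
translate([0, 51, 162]) cube([22, 1230, 165]);
translate([1912, 51, 162]) cube([22, 1230, 165]);
translate([105, 0, 327]) cube([82, 1332, 25]);
translate([241, 0, 327]) cube([82, 1332, 25]);
translate([377, 0, 327]) cube([82, 1332, 25]);
translate([513, 0, 327]) cube([82, 1332, 25]);
translate([649, 0, 327]) cube([82, 1332, 25]);
translate([785, 0, 327]) cube([82, 1332, 25]);
translate([921, 0, 327]) cube([82, 1332, 25]);
translate([1057, 0, 327]) cube([82, 1332, 25]);
translate([1193, 0, 327]) cube([82, 1332, 25]);
translate([1329, 0, 327]) cube([82, 1332, 25]);
translate([1465, 0, 327]) cube([82, 1332, 25]);
translate([1601, 0, 327]) cube([82, 1332, 25]);
translate([1737, 0, 327]) cube([82, 1332, 25]);


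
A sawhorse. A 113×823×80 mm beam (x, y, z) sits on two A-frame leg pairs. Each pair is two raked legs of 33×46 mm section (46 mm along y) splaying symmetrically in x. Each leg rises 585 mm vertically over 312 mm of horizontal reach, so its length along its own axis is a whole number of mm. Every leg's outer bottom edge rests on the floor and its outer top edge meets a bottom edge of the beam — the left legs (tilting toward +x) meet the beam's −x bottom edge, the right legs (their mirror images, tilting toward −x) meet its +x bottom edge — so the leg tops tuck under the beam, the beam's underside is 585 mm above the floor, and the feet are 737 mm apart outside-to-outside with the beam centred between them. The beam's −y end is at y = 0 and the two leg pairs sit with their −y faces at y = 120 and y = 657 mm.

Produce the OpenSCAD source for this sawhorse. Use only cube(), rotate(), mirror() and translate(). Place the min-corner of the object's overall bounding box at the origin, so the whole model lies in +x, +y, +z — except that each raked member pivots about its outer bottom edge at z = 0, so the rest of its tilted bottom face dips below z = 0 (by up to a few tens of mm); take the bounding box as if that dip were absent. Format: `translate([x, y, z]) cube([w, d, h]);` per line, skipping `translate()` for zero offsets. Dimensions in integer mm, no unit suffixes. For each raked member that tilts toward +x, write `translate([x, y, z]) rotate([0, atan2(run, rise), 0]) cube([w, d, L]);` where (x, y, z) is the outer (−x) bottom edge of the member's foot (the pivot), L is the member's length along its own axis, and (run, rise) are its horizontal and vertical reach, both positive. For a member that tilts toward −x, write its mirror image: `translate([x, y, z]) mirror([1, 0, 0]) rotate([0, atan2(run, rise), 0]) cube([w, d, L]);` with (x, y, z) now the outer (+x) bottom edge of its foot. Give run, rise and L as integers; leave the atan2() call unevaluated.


translate([312, 0, 585]) cube([113, 823, 80]);
translate([0, 120, 0]) rotate([0, atan2(312, 585), 0]) cube([33, 46, 663]);
translate([737, 120, 0]) mirror([1, 0, 0]) rotate([0, atan2(312, 585), 0]) cube([33, 46, 663]);
translate([0, 657, 0]) rotate([0, atan2(312, 585), 0]) cube([33, 46, 663]);
translate([737, 657, 0]) mirror([1, 0, 0]) rotate([0, atan2(312, 585), 0]) cube([33, 46, 663]);


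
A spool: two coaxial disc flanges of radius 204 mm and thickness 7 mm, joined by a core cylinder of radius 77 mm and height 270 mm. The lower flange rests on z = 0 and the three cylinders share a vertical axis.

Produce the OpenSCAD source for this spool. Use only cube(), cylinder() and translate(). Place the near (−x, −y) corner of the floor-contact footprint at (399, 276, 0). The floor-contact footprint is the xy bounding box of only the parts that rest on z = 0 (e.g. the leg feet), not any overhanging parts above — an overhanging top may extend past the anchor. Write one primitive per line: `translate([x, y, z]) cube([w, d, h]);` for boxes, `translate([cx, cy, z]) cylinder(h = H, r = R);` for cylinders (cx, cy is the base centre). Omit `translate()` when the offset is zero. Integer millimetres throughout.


translate([603, 480, 0]) cylinder(h = 7, r = 204);
translate([603, 480, 7]) cylinder(h = 270, r = 77);
translate([603, 480, 277]) cylinder(h = 7, r = 204);


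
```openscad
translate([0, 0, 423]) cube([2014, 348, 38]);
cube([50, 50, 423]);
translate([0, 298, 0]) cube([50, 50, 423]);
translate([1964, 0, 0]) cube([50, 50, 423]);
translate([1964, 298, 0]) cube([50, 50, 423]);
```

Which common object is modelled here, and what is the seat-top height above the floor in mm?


A bench. The seat-top height is 461 mm.

A long slab on four corner posts — a bench. The slab sits at z = 423 with thickness 38, so the top is 423 + 38 = 461 mm.


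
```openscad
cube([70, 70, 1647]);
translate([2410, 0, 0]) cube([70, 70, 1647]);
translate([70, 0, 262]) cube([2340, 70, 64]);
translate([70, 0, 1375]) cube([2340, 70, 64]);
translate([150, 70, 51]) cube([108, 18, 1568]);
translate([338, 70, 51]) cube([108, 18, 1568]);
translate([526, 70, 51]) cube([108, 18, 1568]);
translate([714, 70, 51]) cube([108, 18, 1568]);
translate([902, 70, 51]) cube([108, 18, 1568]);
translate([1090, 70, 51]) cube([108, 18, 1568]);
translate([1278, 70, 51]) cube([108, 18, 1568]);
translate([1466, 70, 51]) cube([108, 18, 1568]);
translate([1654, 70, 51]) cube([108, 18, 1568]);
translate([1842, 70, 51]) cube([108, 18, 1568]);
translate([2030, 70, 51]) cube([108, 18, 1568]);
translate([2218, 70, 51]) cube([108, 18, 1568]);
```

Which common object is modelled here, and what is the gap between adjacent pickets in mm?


A fence section. The picket gap is 80 mm.

Two posts, two rails, 12 pickets — a fence section. Span 2340 mm holds 12 pickets of 108 mm with 13 equal gaps: ⌊(2340 − 12·108) / 13⌋ = 80 mm.


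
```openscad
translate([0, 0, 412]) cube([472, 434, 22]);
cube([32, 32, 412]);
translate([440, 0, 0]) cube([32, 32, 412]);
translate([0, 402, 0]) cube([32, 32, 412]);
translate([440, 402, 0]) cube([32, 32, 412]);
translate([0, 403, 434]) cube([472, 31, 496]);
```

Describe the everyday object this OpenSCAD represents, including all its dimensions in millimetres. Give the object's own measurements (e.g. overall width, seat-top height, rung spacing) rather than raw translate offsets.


A chair. The seat is a 472×434×22 mm slab with its top at z = 434 mm, on four 32×32 mm corner legs (flush with the seat edges, standing on z = 0). A flat backrest 31 mm thick, 496 mm tall, spans the full seat width and rises from the seat top along its +y edge, rear face flush with the rear of the seat.


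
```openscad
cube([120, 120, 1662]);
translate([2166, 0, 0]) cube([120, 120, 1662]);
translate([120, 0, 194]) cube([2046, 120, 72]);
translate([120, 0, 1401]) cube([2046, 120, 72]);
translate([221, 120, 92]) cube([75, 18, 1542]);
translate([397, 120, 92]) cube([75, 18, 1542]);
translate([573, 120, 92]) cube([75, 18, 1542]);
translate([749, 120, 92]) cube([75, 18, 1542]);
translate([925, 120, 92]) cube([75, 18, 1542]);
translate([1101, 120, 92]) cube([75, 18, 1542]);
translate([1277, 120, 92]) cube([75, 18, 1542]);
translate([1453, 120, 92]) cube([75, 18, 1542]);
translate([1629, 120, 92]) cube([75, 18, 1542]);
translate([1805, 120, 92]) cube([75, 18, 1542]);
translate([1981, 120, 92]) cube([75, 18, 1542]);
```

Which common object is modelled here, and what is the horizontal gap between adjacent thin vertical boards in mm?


A fence section. The picket gap is 101 mm.

Two posts, two rails, 11 pickets — a fence section. Span 2046 mm holds 11 pickets of 75 mm with 12 equal gaps: ⌊(2046 − 11·75) / 12⌋ = 101 mm.


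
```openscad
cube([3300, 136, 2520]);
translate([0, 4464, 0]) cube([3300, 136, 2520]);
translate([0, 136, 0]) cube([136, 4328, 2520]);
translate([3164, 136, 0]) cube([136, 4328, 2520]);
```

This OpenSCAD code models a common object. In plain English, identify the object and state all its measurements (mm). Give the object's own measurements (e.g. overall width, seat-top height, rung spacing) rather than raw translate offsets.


The wall frame of a small rectangular building: four walls, each 2520 mm tall and 136 mm thick, enclosing a footprint 3300 mm (x) by 4600 mm (y) outside-to-outside, with no floor or roof. The front and back walls (the −y and +y sides) span the full width; the two side walls fit between them.


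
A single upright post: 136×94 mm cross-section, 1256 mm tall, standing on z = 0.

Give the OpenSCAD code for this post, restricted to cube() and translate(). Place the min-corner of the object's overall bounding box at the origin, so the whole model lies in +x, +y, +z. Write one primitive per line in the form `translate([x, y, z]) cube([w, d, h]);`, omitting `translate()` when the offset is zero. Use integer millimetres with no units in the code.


cube([136, 94, 1256]);


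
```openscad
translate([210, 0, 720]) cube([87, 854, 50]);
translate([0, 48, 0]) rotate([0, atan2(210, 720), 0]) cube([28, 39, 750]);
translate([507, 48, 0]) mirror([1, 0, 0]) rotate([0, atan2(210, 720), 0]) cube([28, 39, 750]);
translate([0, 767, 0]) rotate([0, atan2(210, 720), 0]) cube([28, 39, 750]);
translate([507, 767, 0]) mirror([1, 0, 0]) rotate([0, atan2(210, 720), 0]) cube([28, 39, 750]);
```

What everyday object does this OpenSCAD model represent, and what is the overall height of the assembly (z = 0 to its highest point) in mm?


A sawhorse. The overall height is 770 mm.

A beam across two mirrored pairs of raked legs — a sawhorse. The beam's underside is at z = 720 (matching the legs' vertical rise in atan2(210, 720)) and the beam is 50 mm tall, so its top is at 720 + 50 = 770 mm. The raked legs top out at the beam's underside, so that is the highest point.


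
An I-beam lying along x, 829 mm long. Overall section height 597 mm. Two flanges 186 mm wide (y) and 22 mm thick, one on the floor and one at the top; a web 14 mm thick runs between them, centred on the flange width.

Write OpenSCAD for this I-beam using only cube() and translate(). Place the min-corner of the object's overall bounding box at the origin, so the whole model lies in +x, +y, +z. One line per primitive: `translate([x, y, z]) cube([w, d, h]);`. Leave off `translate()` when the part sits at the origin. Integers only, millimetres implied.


cube([829, 186, 22]);
translate([0, 86, 22]) cube([829, 14, 553]);
translate([0, 0, 575]) cube([829, 186, 22]);


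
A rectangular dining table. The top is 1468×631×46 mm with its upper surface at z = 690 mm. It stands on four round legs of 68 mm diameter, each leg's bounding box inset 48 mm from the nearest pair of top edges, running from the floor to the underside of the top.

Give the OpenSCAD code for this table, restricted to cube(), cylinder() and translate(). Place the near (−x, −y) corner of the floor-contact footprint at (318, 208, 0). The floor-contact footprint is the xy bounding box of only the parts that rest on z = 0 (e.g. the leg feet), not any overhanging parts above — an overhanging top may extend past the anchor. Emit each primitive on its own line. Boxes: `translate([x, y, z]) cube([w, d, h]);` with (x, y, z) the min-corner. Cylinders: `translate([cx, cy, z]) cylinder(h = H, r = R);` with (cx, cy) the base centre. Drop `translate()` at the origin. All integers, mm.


translate([270, 160, 644]) cube([1468, 631, 46]);
translate([352, 242, 0]) cylinder(h = 644, r = 34);
translate([1656, 242, 0]) cylinder(h = 644, r = 34);
translate([352, 709, 0]) cylinder(h = 644, r = 34);
translate([1656, 709, 0]) cylinder(h = 644, r = 34);


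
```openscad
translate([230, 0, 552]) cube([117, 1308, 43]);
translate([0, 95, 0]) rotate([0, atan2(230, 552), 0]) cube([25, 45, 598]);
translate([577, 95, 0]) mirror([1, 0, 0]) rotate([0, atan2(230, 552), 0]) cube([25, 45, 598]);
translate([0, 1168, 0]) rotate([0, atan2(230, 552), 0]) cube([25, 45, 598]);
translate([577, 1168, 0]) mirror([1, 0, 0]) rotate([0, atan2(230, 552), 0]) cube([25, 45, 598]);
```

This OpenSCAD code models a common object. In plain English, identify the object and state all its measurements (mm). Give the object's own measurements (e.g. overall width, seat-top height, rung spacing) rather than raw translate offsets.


A sawhorse. A 117×1308×43 mm beam (x, y, z) sits on two A-frame leg pairs. Each pair is two raked legs of 25×45 mm section (45 mm along y) splaying symmetrically in x. Each leg rises 552 mm vertically over 230 mm of horizontal reach and is 598 mm long along its own axis. Every leg's outer bottom edge rests on the floor and its outer top edge meets a bottom edge of the beam — the left legs (tilting toward +x) meet the beam's −x bottom edge, the right legs (their mirror images, tilting toward −x) meet its +x bottom edge — so the leg tops tuck under the beam, the beam's underside is 552 mm above the floor, and the feet are 577 mm apart outside-to-outside with the beam centred between them. The two leg pairs are set in 95 mm from either end of the beam.


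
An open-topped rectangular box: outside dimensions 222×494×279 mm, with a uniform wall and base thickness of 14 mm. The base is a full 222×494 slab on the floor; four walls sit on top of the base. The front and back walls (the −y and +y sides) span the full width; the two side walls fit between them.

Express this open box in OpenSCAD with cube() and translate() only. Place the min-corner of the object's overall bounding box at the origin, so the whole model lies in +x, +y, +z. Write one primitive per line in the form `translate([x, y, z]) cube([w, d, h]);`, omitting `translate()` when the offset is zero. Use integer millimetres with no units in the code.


cube([222, 494, 14]);
translate([0, 0, 14]) cube([222, 14, 265]);
translate([0, 480, 14]) cube([222, 14, 265]);
translate([0, 14, 14]) cube([14, 466, 265]);
translate([208, 14, 14]) cube([14, 466, 265]);


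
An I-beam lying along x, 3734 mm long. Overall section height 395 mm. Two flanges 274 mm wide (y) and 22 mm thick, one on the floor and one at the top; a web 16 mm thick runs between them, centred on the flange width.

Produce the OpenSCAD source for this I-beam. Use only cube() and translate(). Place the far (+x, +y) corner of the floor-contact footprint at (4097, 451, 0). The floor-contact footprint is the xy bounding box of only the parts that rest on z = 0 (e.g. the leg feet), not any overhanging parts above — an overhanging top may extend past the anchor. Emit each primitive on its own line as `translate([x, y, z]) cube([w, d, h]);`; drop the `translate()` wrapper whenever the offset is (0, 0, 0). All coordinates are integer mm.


translate([363, 177, 0]) cube([3734, 274, 22]);
translate([363, 306, 22]) cube([3734, 16, 351]);
translate([363, 177, 373]) cube([3734, 274, 22]);


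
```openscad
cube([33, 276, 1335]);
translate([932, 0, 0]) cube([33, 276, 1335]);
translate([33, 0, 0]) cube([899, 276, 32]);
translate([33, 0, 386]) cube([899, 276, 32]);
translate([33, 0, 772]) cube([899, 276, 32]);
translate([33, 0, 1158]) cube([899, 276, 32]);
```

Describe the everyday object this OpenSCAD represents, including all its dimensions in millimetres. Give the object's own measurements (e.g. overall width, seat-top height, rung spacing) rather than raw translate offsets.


An open bookshelf. Two side panels, each 33 mm thick, 276 mm deep and 1335 mm tall, stand 965 mm apart (outside-to-outside). Between them sit 4 shelves, each 32 mm thick and 276 mm deep, spanning the full gap between the sides. The bottom shelf rests on the floor (its underside at z = 0) and the clear gap between one shelf's top and the next shelf's underside is 354 mm.


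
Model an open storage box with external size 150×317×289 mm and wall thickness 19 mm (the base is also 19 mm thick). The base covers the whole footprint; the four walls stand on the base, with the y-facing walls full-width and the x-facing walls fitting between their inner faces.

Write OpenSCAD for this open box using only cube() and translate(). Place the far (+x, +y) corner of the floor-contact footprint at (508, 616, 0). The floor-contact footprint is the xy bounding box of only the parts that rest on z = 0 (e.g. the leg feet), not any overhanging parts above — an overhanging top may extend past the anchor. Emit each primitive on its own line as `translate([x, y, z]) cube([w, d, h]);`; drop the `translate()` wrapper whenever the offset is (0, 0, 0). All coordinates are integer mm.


translate([358, 299, 0]) cube([150, 317, 19]);
translate([358, 299, 19]) cube([150, 19, 270]);
translate([358, 597, 19]) cube([150, 19, 270]);
translate([358, 318, 19]) cube([19, 279, 270]);
translate([489, 318, 19]) cube([19, 279, 270]);


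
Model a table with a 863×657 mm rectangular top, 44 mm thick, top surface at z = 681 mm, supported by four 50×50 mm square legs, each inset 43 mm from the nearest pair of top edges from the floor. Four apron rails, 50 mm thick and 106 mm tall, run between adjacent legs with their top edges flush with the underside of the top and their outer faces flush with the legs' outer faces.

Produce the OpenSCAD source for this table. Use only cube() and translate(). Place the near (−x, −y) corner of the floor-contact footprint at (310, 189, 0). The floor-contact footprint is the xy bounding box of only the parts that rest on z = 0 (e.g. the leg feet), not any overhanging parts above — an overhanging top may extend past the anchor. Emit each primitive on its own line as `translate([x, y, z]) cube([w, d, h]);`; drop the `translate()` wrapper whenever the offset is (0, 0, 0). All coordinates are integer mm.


translate([267, 146, 637]) cube([863, 657, 44]);
translate([310, 189, 0]) cube([50, 50, 637]);
translate([1037, 189, 0]) cube([50, 50, 637]);
translate([310, 710, 0]) cube([50, 50, 637]);
translate([1037, 710, 0]) cube([50, 50, 637]);
translate([360, 189, 531]) cube([677, 50, 106]);
translate([360, 710, 531]) cube([677, 50, 106]);
translate([310, 239, 531]) cube([50, 471, 106]);
translate([1037, 239, 531]) cube([50, 471, 106]);


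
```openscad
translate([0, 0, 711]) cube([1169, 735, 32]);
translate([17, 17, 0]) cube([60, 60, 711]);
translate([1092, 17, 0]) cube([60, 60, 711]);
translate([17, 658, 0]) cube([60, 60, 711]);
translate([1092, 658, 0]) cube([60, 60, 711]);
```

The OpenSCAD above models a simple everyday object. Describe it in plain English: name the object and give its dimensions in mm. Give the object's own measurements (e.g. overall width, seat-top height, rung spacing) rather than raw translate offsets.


A table: top 1169 mm (x) × 735 mm (y), 32 mm thick, upper face at z = 743 mm, on four 60×60 mm square legs, each inset 17 mm from the nearest pair of top edges from z = 0 to the bottom of the top.


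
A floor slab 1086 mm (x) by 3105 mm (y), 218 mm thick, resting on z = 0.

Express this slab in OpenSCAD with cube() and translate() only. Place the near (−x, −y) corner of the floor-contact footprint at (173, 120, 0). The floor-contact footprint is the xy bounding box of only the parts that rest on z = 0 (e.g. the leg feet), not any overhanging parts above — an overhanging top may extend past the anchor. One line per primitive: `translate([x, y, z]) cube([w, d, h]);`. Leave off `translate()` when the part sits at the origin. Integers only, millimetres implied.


translate([173, 120, 0]) cube([1086, 3105, 218]);


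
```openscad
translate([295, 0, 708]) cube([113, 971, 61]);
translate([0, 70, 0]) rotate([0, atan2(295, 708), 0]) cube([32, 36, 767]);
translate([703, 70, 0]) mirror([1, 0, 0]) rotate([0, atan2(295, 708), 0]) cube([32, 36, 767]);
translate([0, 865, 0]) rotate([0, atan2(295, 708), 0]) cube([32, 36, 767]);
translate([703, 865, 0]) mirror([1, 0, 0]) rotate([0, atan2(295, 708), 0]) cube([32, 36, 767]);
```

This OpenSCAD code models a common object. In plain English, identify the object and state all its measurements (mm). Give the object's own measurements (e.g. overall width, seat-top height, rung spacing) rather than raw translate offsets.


A sawhorse. A 113×971×61 mm beam (x, y, z) sits on two A-frame leg pairs. Each pair is two raked legs of 32×36 mm section (36 mm along y) splaying symmetrically in x. Each leg rises 708 mm vertically over 295 mm of horizontal reach and is 767 mm long along its own axis. Every leg's outer bottom edge rests on the floor and its outer top edge meets a bottom edge of the beam — the left legs (tilting toward +x) meet the beam's −x bottom edge, the right legs (their mirror images, tilting toward −x) meet its +x bottom edge — so the leg tops tuck under the beam, the beam's underside is 708 mm above the floor, and the feet are 703 mm apart outside-to-outside with the beam centred between them. The two leg pairs are set in 70 mm from either end of the beam.


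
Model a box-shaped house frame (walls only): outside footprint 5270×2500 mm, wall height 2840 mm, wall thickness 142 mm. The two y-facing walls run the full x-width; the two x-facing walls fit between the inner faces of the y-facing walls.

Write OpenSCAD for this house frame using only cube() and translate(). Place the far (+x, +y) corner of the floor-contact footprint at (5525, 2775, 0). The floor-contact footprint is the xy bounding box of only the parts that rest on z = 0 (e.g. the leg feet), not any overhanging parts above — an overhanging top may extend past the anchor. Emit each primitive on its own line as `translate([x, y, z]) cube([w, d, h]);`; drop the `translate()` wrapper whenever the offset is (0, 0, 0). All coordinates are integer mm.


translate([255, 275, 0]) cube([5270, 142, 2840]);
translate([255, 2633, 0]) cube([5270, 142, 2840]);
translate([255, 417, 0]) cube([142, 2216, 2840]);
translate([5383, 417, 0]) cube([142, 2216, 2840]);


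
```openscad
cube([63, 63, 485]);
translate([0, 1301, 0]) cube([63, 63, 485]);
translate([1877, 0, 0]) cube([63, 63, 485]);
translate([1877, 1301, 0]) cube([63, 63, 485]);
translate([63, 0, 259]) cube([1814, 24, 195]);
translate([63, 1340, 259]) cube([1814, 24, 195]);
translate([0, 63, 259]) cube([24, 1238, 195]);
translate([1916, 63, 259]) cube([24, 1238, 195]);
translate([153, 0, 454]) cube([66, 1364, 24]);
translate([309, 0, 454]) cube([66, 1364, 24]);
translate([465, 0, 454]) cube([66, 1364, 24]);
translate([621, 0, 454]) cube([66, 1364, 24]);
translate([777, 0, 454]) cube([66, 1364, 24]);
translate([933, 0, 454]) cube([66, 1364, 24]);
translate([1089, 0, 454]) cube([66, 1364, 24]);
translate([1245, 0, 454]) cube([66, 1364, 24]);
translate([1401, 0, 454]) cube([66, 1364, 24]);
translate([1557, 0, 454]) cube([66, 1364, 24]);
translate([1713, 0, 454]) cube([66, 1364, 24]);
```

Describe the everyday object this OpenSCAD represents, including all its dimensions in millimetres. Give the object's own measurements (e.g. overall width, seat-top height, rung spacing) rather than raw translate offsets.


A bed frame 1940 mm long (x) by 1364 mm wide (y). Four 63×63 mm corner posts, 485 mm tall, at the corners of the footprint. Four rails of 24 mm thickness and 195 mm height run between adjacent posts with their undersides at z = 259 mm, their outer faces flush with the outside of the frame (the two x-running rails run between the posts' inner faces; the two y-running rails run between the posts' inner faces). 11 slats, each 66 mm wide (x) and 24 mm thick, lie across the top of the two x-running rails, running the full 1364 mm width of the frame in y; along x they sit between the end posts with a 90 mm gap after the −x posts and between neighbouring slats, leaving 98 mm before the +x posts.


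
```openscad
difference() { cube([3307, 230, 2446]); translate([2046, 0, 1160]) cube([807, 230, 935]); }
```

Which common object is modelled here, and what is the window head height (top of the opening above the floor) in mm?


A wall with a window opening. The window head height is 2095 mm.

A wall with a rectangular opening subtracted — a window. Sill at z = 1160, opening 935 mm tall, so the head is at 1160 + 935 = 2095 mm.


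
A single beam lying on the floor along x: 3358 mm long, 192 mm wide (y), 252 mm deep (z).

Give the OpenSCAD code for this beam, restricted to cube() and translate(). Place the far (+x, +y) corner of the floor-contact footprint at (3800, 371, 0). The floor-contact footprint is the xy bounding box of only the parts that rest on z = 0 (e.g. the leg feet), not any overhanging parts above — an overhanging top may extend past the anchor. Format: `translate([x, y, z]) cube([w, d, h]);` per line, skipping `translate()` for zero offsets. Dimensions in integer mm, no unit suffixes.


translate([442, 179, 0]) cube([3358, 192, 252]);


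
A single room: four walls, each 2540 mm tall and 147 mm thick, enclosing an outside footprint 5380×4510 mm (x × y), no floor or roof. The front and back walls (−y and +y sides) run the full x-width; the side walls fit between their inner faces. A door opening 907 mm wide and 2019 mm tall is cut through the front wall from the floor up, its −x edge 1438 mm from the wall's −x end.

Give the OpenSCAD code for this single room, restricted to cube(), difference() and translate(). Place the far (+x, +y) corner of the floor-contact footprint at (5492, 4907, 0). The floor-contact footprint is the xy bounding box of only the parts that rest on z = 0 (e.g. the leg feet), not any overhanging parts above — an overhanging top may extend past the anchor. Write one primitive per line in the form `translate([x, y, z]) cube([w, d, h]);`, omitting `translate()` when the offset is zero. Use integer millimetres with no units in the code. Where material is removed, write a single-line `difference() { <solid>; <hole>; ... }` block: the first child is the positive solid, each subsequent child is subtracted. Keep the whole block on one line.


difference() { translate([112, 397, 0]) cube([5380, 147, 2540]); translate([1550, 397, 0]) cube([907, 147, 2019]); }
translate([112, 4760, 0]) cube([5380, 147, 2540]);
translate([112, 544, 0]) cube([147, 4216, 2540]);
translate([5345, 544, 0]) cube([147, 4216, 2540]);


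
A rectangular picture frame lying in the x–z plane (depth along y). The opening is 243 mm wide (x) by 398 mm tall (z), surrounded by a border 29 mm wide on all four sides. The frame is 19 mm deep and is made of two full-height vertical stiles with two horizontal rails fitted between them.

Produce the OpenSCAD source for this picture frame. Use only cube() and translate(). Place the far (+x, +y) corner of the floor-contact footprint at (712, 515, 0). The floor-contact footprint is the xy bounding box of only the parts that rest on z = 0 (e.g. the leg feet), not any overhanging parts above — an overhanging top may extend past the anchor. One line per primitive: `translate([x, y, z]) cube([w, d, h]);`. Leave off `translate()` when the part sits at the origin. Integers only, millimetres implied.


translate([411, 496, 0]) cube([29, 19, 456]);
translate([683, 496, 0]) cube([29, 19, 456]);
translate([440, 496, 0]) cube([243, 19, 29]);
translate([440, 496, 427]) cube([243, 19, 29]);


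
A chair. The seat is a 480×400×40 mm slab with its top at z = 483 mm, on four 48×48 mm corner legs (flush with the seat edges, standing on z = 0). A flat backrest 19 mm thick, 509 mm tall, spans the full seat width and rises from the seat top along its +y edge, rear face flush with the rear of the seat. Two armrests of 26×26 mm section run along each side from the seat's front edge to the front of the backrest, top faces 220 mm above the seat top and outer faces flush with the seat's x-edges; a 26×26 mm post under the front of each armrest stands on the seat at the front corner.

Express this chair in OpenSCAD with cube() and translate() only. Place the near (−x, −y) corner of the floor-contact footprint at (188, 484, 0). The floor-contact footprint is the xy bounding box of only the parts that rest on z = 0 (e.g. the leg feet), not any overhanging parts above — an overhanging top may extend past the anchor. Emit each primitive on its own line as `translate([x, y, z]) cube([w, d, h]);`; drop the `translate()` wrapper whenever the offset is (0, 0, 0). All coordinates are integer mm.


translate([188, 484, 443]) cube([480, 400, 40]);
translate([188, 484, 0]) cube([48, 48, 443]);
translate([620, 484, 0]) cube([48, 48, 443]);
translate([188, 836, 0]) cube([48, 48, 443]);
translate([620, 836, 0]) cube([48, 48, 443]);
translate([188, 865, 483]) cube([480, 19, 509]);
translate([188, 484, 677]) cube([26, 381, 26]);
translate([642, 484, 677]) cube([26, 381, 26]);
translate([188, 484, 483]) cube([26, 26, 194]);
translate([642, 484, 483]) cube([26, 26, 194]);
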